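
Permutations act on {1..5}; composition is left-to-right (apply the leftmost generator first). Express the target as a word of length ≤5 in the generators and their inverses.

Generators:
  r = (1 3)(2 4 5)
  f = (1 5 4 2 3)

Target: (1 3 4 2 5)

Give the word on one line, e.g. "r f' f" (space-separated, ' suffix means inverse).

  after f': (1 3 2 4 5)
  after r': (3 5)
  after r': (1 3 4 2 5)

f' r' r'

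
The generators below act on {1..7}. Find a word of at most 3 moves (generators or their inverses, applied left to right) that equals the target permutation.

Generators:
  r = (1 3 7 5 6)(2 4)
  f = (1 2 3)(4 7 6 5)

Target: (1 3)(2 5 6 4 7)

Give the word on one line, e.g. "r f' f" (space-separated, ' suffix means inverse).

  after r: (1 3 7 5 6)(2 4)
  after f: (2 7 4 3 6)
  after r: (1 3)(2 5 6 4 7)

r f r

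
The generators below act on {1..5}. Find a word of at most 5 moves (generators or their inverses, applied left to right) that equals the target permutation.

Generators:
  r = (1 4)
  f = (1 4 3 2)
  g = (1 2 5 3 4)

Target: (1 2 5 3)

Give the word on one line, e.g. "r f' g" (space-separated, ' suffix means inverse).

f' r g' f'

  after f': (1 2 3 4)
  after r: (1 2 3)
  after g': (2 5)(3 4)
  after f': (1 2 5 3)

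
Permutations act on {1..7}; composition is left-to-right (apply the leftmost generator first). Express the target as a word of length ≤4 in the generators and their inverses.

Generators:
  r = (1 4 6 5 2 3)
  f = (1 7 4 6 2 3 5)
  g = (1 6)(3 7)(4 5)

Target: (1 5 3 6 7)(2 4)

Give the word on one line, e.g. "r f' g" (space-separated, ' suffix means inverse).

f f g'

  after f: (1 7 4 6 2 3 5)
  after f: (1 4 2 5 7 6 3)
  after g': (1 5 3 6 7)(2 4)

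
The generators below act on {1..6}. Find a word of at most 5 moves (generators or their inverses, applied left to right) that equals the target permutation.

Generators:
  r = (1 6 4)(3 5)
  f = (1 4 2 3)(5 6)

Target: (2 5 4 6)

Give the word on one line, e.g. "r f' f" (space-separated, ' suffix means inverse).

  after r': (1 4 6)(3 5)
  after f': (2 4 5)(3 6)
  after r: (1 6 5 2)(3 4)
  after r: (1 4 5 2 6 3)
  after f': (2 5 4 6)

r' f' r r f'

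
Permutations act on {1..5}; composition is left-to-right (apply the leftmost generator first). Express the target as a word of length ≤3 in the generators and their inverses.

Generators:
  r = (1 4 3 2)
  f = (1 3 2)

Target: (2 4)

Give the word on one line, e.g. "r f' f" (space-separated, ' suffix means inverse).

f' r' f'

  after f': (1 2 3)
  after r': (1 3 2 4)
  after f': (2 4)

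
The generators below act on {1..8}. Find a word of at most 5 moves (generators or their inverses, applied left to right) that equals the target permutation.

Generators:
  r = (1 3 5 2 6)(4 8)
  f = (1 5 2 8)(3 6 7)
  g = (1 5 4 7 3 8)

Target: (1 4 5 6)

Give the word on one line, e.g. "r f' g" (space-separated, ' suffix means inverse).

g' g' f' r g'

  after g': (1 8 3 7 4 5)
  after g': (1 3 4)(5 8 7)
  after f': (1 7)(2 5)(3 4 8 6)
  after r: (1 7 3 8)(5 6)
  after g': (1 4 5 6)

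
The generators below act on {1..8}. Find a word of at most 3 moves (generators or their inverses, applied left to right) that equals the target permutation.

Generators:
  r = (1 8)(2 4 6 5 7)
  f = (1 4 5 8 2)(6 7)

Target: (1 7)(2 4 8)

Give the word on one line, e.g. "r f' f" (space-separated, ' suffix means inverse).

  after r': (1 8)(2 7 5 6 4)
  after f: (1 2 6 5 7 8 4)
  after r': (1 7)(2 4 8)

r' f r'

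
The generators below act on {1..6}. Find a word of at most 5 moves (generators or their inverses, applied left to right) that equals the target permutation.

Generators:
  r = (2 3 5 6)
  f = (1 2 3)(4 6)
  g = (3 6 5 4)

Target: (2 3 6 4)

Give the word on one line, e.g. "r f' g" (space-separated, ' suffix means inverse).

f' g' f g' f

  after f': (1 3 2)(4 6)
  after g': (1 4 3 2)(5 6)
  after f: (1 6 5 4)
  after g': (1 3 4)
  after f: (2 3 6 4)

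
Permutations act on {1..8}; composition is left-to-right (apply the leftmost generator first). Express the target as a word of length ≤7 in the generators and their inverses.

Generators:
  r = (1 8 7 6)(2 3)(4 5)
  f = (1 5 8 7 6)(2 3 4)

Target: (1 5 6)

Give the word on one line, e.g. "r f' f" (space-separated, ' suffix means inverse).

  after r: (1 8 7 6)(2 3)(4 5)
  after r: (1 7)(6 8)
  after f: (1 6 7 5 8)(2 3 4)
  after f: (2 4 3)(5 7 8)
  after f: (1 5 6)

r r f f f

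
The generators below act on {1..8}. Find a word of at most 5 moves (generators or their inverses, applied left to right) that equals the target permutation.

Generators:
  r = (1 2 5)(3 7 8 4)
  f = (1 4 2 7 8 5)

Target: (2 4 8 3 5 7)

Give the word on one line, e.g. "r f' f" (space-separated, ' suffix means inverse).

r r f

  after r: (1 2 5)(3 7 8 4)
  after r: (1 5 2)(3 8)(4 7)
  after f: (2 4 8 3 5 7)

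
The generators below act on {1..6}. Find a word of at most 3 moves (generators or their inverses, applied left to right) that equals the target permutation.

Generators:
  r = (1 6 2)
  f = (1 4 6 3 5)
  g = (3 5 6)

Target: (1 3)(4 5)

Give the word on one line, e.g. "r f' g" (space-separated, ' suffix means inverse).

g' f' f'

  after g': (3 6 5)
  after f': (1 5 6 3 4)
  after f': (1 3)(4 5)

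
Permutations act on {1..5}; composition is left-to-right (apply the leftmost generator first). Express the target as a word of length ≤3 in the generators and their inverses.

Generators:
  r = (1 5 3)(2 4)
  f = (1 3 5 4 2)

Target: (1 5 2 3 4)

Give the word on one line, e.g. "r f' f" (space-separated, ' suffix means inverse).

  after f': (1 2 4 5 3)
  after f': (1 4 3 2 5)
  after f': (1 5 2 3 4)

f' f' f'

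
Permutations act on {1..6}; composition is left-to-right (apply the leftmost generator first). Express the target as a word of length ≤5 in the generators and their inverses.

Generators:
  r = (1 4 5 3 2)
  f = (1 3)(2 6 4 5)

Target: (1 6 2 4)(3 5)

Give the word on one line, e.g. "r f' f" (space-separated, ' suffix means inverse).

  after f: (1 3)(2 6 4 5)
  after r: (1 2 6 5)(3 4)
  after f: (1 6 2 4)(3 5)

f r f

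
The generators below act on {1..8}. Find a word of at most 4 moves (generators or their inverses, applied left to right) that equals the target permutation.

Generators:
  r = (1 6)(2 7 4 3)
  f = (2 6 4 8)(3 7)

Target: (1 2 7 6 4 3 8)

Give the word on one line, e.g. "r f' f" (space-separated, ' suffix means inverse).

  after f': (2 8 4 6)(3 7)
  after f': (2 4)(6 8)
  after r: (1 6 8)(2 3)(4 7)
  after f': (1 2 7 6 4 3 8)

f' f' r f'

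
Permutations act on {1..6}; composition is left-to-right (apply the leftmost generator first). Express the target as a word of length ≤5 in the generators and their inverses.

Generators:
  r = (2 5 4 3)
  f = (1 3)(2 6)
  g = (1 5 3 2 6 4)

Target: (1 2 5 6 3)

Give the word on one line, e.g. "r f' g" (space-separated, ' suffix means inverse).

f g r g r

  after f: (1 3)(2 6)
  after g: (1 2 4)(3 5)
  after r: (1 5 2 3 4)
  after g: (1 3)(4 5 6)
  after r: (1 2 5 6 3)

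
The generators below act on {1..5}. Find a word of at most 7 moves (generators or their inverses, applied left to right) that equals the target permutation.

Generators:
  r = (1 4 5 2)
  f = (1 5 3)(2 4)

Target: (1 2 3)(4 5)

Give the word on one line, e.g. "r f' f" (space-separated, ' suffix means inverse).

  after f: (1 5 3)(2 4)
  after f: (1 3 5)
  after f: (2 4)
  after r: (1 4)(2 5)
  after f: (1 2 3)(4 5)

f f f r f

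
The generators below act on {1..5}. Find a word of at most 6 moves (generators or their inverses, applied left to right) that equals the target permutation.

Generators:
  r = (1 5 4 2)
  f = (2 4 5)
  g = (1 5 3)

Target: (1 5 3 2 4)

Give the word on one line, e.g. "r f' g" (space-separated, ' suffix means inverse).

  after g: (1 5 3)
  after r': (2 4 5 3)
  after f: (2 5 3 4)
  after r: (1 5 3 2 4)

g r' f r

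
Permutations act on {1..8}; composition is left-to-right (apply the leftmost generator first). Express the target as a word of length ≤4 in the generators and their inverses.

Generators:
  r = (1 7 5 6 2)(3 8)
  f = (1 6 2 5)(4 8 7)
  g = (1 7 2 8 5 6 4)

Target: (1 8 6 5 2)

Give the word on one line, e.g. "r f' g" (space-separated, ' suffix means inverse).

f g' f' g

  after f: (1 6 2 5)(4 8 7)
  after g': (1 5 4 2 8)(6 7)
  after f': (1 2 4 6 8 5 7)
  after g: (1 8 6 5 2)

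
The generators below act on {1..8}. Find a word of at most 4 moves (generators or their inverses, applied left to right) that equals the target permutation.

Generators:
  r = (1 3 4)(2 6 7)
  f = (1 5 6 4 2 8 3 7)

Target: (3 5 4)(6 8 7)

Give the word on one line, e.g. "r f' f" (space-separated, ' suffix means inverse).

  after f: (1 5 6 4 2 8 3 7)
  after r': (1 5 2 8)(3 6)(4 7)
  after f': (3 5 4)(6 8 7)

f r' f'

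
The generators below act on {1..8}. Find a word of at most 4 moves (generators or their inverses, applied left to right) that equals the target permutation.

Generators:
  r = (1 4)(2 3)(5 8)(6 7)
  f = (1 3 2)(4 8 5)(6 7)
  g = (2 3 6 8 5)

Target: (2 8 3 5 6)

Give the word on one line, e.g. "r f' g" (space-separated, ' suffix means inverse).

  after g': (2 5 8 6 3)
  after g': (2 8 3 5 6)

g' g'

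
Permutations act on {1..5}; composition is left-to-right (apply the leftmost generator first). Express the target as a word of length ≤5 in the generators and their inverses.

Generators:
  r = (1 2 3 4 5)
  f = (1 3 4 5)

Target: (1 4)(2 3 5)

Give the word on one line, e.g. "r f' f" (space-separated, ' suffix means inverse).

  after f: (1 3 4 5)
  after f: (1 4)(3 5)
  after r': (1 3 4 5 2)
  after f: (1 4)(2 3 5)

f f r' f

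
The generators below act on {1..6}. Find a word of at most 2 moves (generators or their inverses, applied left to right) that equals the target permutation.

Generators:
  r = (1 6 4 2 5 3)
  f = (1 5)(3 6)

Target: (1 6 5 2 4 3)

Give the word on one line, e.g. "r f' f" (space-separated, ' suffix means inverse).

r' f

  after r': (1 3 5 2 4 6)
  after f: (1 6 5 2 4 3)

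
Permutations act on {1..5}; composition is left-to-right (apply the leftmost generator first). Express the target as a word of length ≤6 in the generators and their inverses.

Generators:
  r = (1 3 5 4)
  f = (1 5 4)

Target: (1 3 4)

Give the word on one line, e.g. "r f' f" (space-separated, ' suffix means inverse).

  after f: (1 5 4)
  after f: (1 4 5)
  after r: (3 5)
  after r: (1 3 4)

f f r r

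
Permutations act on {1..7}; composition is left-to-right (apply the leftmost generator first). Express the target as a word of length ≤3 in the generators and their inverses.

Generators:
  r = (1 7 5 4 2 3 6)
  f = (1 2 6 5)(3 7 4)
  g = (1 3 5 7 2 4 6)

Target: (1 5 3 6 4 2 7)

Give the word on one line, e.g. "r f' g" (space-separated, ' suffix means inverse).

r' r' g

  after r': (1 6 3 2 4 5 7)
  after r': (1 3 4 7 6 2 5)
  after g: (1 5 3 6 4 2 7)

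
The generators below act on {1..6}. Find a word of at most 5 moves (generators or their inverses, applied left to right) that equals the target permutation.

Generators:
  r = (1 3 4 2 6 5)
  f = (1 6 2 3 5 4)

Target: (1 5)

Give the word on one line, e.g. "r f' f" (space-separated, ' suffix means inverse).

r' r' r' f' r

  after r': (1 5 6 2 4 3)
  after r': (1 6 4)(2 3 5)
  after r': (1 2)(3 6)(4 5)
  after f': (1 6 2 4 3)
  after r: (1 5)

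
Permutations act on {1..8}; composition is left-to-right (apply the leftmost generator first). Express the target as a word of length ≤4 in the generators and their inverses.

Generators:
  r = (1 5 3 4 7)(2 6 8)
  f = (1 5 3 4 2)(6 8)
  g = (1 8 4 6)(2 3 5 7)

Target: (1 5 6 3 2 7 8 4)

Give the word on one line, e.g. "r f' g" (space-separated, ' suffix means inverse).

f r g

  after f: (1 5 3 4 2)(6 8)
  after r: (1 3 7)(2 5 4 6)
  after g: (1 5 6 3 2 7 8 4)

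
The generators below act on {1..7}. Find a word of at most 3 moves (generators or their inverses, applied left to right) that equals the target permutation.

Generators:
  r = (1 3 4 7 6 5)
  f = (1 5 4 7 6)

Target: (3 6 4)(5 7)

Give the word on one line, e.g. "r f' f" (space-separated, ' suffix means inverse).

r' f'

  after r': (1 5 6 7 4 3)
  after f': (3 6 4)(5 7)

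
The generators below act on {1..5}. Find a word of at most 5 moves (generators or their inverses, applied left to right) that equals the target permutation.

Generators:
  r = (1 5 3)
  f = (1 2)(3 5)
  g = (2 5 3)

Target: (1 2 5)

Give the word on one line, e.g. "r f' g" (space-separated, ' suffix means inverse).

r g' g' r f

  after r: (1 5 3)
  after g': (1 2 3)
  after g': (1 3)(2 5)
  after r: (2 3 5)
  after f: (1 2 5)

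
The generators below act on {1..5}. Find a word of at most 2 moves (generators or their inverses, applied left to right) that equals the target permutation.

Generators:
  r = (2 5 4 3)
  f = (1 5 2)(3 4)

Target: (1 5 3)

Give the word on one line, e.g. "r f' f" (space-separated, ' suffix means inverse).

  after r: (2 5 4 3)
  after f: (1 5 3)

r f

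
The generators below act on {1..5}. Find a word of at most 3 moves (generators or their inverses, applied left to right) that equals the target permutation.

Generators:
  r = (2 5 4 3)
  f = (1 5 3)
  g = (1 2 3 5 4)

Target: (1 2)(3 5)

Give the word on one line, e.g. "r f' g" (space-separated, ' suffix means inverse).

r' f r'

  after r': (2 3 4 5)
  after f: (1 5 2)(3 4)
  after r': (1 2)(3 5)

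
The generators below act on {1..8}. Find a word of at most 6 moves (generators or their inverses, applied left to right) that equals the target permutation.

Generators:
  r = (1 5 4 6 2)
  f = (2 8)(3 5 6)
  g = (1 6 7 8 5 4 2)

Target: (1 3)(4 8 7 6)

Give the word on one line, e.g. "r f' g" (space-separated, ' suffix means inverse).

  after r: (1 5 4 6 2)
  after f: (1 6 8 2)(3 5 4)
  after f: (1 3 6 2)(4 5)
  after g': (1 3)(4 8 7 6)

r f f g'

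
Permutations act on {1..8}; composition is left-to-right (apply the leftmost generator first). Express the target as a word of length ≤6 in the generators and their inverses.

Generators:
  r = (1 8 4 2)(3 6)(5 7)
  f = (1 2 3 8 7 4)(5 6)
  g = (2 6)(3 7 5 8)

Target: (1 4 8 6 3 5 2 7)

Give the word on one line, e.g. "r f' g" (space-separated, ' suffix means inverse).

  after g: (2 6)(3 7 5 8)
  after r: (1 8 6)(2 3 5 4)
  after f: (1 7 4 3 6 2 8 5)
  after f: (1 4 8 6 3 5 2 7)

g r f f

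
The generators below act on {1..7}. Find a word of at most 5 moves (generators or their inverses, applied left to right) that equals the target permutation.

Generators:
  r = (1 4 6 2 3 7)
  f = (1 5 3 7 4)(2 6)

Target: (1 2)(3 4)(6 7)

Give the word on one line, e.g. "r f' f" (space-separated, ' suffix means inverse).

  after r': (1 7 3 2 6 4)
  after r': (1 3 6)(2 4 7)
  after r': (1 2)(3 4)(6 7)

r' r' r'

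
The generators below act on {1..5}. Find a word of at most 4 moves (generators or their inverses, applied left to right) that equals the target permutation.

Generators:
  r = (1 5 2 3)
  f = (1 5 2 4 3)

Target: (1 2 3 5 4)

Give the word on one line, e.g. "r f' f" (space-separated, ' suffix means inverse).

  after f: (1 5 2 4 3)
  after r: (1 2 4)(3 5)
  after f': (1 5 4 3)
  after r: (1 2 3 5 4)

f r f' r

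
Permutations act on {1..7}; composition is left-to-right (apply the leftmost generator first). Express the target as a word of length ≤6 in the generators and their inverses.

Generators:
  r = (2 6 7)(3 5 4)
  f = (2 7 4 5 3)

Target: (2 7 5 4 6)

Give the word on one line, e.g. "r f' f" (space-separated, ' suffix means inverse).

f r' f r

  after f: (2 7 4 5 3)
  after r': (2 6)(3 7 5 4)
  after f: (2 6 7 3 4)
  after r: (2 7 5 4 6)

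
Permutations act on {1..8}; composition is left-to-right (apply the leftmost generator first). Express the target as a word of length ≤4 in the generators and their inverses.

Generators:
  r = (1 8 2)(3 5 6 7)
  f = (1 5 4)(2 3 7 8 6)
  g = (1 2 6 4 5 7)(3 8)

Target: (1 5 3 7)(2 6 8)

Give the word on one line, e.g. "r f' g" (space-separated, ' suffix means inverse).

r f' g'

  after r: (1 8 2)(3 5 6 7)
  after f': (1 7 2 4 5 8 6 3)
  after g': (1 5 3 7)(2 6 8)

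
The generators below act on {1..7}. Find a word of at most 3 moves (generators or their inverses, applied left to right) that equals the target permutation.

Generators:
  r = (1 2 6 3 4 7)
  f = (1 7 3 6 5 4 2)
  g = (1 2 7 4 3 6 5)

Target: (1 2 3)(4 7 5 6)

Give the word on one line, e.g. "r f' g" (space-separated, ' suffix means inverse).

  after f: (1 7 3 6 5 4 2)
  after r': (1 4)(2 7 6 5 3)
  after f: (1 2 3)(4 7 5 6)

f r' f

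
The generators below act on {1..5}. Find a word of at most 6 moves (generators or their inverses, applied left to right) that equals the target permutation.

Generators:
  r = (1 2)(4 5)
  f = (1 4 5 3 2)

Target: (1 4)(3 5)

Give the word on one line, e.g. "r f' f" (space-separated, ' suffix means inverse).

  after f': (1 2 3 5 4)
  after r: (2 3 4)
  after f: (1 4)(3 5)
  after r': (1 5 3 4 2)
  after r': (1 4)(3 5)

f' r f r' r'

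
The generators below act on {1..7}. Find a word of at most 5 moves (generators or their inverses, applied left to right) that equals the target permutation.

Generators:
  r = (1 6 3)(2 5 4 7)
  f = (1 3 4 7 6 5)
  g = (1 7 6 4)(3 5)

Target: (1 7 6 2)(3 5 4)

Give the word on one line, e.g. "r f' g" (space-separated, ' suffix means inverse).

r g r' f' g'

  after r: (1 6 3)(2 5 4 7)
  after g: (1 4 6 5)(2 3 7)
  after r': (1 5 3 4)(2 6)
  after f': (1 6 2 7 4 5)
  after g': (1 7 6 2)(3 5 4)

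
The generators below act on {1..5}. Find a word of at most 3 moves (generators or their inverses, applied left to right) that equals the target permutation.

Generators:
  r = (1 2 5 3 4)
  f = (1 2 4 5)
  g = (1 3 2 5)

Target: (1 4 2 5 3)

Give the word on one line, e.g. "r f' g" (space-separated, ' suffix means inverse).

  after g': (1 5 2 3)
  after f: (2 3)(4 5)
  after r': (1 4 2 5 3)

g' f r'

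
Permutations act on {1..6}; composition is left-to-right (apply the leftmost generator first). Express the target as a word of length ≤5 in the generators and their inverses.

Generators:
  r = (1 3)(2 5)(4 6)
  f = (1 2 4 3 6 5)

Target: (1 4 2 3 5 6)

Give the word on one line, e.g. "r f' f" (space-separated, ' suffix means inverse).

  after r': (1 3)(2 5)(4 6)
  after f: (1 6 3 2)(4 5)
  after r: (1 4 2 3 5 6)

r' f r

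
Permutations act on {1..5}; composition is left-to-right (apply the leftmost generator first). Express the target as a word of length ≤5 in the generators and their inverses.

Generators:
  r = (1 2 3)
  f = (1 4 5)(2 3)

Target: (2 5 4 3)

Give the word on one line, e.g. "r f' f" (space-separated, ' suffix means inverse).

  after r': (1 3 2)
  after f': (1 2 5 4)
  after r': (2 5 4 3)

r' f' r'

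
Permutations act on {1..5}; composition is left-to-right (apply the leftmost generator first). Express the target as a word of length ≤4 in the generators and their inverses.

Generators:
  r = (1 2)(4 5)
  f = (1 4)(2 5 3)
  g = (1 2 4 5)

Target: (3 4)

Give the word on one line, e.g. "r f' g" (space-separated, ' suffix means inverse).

g' f f r'

  after g': (1 5 4 2)
  after f: (1 3 2 4 5)
  after f: (1 2)(3 5 4)
  after r': (3 4)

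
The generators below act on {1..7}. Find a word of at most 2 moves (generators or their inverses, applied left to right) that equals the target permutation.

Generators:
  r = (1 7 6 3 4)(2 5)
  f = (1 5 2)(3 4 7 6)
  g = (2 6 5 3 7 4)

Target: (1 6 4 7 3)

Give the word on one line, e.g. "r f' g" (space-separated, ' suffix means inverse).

  after r: (1 7 6 3 4)(2 5)
  after r: (1 6 4 7 3)

r r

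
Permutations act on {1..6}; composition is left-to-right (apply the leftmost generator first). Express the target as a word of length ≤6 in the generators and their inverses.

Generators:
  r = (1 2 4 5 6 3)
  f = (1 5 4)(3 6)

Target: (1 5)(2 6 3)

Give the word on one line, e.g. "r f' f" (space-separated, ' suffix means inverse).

r' r' f' r f

  after r': (1 3 6 5 4 2)
  after r': (1 6 4)(2 3 5)
  after f': (1 3)(2 6 5)
  after r: (2 3)(4 5)
  after f: (1 5)(2 6 3)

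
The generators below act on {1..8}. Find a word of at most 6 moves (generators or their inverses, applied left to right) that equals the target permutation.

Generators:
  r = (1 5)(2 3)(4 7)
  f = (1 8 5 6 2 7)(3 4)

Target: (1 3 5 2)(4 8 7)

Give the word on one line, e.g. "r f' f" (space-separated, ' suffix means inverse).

f' r' f' f' f'

  after f': (1 7 2 6 5 8)(3 4)
  after r': (1 4 2 6)(3 7)(5 8)
  after f': (1 3 2 5)(4 6 7)
  after f': (1 4 5 7 3 6 2 8)
  after f': (1 3 5 2)(4 8 7)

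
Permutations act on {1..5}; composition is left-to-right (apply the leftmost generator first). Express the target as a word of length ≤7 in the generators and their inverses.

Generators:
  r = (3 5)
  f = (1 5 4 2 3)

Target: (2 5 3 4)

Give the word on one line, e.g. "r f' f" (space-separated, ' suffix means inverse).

f' r' f' r' r'

  after f': (1 3 2 4 5)
  after r': (1 5)(2 4 3)
  after f': (2 5 3 4)
  after r': (2 3 4)
  after r': (2 5 3 4)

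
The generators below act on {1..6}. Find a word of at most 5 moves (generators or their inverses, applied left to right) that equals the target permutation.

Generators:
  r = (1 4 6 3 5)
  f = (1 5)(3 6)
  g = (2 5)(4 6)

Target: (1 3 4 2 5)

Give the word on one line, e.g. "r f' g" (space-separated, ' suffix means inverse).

  after r': (1 5 3 6 4)
  after f: (4 5 6)
  after g: (2 5 4)
  after f: (1 5 4 2)(3 6)
  after r': (1 3 4 2 5)

r' f g f r'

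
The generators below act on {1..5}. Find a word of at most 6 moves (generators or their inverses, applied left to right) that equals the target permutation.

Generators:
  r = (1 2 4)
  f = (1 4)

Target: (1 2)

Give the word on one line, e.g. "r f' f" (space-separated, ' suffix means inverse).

r' f f f r

  after r': (1 4 2)
  after f: (2 4)
  after f: (1 4 2)
  after f: (2 4)
  after r: (1 2)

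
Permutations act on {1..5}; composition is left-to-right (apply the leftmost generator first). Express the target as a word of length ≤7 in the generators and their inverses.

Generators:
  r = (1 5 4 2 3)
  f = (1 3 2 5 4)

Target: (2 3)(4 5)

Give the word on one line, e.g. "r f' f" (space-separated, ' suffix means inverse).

  after f': (1 4 5 2 3)
  after f': (1 5 3 4 2)
  after r': (2 3 5)
  after f: (1 3 4)
  after r: (2 3)(4 5)

f' f' r' f r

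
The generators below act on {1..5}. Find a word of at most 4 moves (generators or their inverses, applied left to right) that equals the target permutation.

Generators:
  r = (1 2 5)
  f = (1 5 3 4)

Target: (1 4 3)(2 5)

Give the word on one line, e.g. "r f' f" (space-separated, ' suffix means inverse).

f' r

  after f': (1 4 3 5)
  after r: (1 4 3)(2 5)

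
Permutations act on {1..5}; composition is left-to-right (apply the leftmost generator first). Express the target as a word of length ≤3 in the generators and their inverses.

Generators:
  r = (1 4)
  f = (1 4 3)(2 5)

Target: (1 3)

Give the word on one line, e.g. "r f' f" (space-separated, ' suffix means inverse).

f f r

  after f: (1 4 3)(2 5)
  after f: (1 3 4)
  after r: (1 3)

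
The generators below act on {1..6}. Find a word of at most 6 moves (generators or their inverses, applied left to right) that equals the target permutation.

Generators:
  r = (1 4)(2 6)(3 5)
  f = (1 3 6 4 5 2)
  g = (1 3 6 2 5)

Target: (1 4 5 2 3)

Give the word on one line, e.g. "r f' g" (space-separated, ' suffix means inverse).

g f' r' g

  after g: (1 3 6 2 5)
  after f': (2 4 6 5)
  after r': (1 4 2)(3 5 6)
  after g: (1 4 5 2 3)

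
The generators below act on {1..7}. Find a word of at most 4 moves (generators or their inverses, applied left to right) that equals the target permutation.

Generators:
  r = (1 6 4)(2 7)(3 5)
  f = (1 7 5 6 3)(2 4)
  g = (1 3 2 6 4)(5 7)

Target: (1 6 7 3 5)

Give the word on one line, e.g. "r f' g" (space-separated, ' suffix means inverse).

f' f'

  after f': (1 3 6 5 7)(2 4)
  after f': (1 6 7 3 5)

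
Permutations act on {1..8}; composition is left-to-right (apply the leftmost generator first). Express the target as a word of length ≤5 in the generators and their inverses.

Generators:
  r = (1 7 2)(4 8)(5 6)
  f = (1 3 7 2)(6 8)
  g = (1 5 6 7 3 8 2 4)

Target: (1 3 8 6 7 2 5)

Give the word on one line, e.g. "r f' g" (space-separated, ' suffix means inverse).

  after g': (1 4 2 8 3 7 6 5)
  after f: (1 4)(2 6 5 3)(7 8)
  after g': (1 2 5 7 3 8 6)
  after f': (1 7)(2 5 3 6)
  after f': (1 3 8 6 7 2 5)

g' f g' f' f'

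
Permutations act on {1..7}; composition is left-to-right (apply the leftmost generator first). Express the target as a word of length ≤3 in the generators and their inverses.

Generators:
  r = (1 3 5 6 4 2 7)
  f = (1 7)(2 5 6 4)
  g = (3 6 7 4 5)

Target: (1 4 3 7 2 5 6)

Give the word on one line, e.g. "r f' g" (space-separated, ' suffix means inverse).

f' r' r'

  after f': (1 7)(2 4 6 5)
  after r': (1 2 6 3)(4 5)
  after r': (1 4 3 7 2 5 6)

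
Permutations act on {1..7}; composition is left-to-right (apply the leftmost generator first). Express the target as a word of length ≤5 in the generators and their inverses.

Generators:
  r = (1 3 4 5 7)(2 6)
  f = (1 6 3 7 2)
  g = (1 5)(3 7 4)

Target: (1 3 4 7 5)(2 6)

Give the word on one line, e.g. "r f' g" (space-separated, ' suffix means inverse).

r' g r g' r

  after r': (1 7 5 4 3)(2 6)
  after g: (1 4 7)(2 6)(3 5)
  after r: (1 5 4)(3 7)
  after g': (4 5 7)
  after r: (1 3 4 7 5)(2 6)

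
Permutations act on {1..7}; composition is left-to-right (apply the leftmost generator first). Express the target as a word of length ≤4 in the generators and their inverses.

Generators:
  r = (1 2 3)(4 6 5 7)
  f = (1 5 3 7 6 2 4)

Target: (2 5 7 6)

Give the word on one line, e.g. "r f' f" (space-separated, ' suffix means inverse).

  after f': (1 4 2 6 7 3 5)
  after f': (1 2 7 5 4 6 3)
  after r': (2 5 7 6)

f' f' r'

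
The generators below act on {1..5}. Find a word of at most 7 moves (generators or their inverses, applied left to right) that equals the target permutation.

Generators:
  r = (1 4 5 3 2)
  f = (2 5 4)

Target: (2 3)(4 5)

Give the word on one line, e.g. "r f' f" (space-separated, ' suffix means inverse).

r f' r r r

  after r: (1 4 5 3 2)
  after f': (1 5 3 4 2)
  after r: (1 3 5 2 4)
  after r: (1 2 5)
  after r: (2 3)(4 5)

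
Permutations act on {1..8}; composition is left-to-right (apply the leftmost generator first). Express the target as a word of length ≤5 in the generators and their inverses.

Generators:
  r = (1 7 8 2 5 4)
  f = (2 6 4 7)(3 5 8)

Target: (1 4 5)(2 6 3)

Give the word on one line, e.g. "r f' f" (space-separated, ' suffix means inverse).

  after r': (1 4 5 2 8 7)
  after f': (1 6 2 5 7)(3 8 4)
  after r': (1 6 8 5)(3 7 4)
  after f: (1 4 5)(2 6 3)

r' f' r' f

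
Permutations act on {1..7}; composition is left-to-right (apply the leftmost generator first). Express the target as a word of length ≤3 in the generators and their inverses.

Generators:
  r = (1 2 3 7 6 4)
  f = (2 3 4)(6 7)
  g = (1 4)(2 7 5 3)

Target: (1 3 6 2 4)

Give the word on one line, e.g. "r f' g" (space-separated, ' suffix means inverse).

r f

  after r: (1 2 3 7 6 4)
  after f: (1 3 6 2 4)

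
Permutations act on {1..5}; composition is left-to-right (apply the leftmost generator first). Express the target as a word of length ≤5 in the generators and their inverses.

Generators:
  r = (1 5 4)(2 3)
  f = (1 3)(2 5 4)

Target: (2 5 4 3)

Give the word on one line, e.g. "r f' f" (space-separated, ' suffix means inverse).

f' r' f r r

  after f': (1 3)(2 4 5)
  after r': (1 2 5 3 4)
  after f: (1 5)(2 4 3)
  after r: (1 4 2)
  after r: (2 5 4 3)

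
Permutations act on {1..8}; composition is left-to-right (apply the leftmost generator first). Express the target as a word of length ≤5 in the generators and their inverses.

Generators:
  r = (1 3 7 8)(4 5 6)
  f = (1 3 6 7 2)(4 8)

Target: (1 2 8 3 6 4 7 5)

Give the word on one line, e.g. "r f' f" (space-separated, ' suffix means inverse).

  after r': (1 8 7 3)(4 6 5)
  after f: (1 4 7 6 5 8 2)
  after r': (1 6 4 3)(2 8)(5 7)
  after f: (1 7 5 2 4 6 8)
  after f: (1 2 8 3 6 4 7 5)

r' f r' f f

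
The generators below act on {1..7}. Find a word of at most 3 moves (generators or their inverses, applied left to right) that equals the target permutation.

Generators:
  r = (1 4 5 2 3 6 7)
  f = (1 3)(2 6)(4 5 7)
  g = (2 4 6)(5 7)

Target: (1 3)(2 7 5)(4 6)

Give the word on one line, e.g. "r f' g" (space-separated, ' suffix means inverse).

g f g'

  after g: (2 4 6)(5 7)
  after f: (1 3)(2 5 4)
  after g': (1 3)(2 7 5)(4 6)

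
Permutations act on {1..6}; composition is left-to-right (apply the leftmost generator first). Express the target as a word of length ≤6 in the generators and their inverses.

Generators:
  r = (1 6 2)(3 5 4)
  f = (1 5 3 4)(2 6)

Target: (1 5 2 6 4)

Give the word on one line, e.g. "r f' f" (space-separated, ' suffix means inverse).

  after f': (1 4 3 5)(2 6)
  after r': (1 5 2)
  after r': (1 3 4 5 6)
  after f': (1 5 2 6 4)

f' r' r' f'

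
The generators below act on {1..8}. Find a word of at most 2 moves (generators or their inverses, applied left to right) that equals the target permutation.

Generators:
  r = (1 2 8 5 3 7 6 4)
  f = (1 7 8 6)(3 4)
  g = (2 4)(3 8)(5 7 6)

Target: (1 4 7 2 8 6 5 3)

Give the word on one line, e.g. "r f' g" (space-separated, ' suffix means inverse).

f' r

  after f': (1 6 8 7)(3 4)
  after r: (1 4 7 2 8 6 5 3)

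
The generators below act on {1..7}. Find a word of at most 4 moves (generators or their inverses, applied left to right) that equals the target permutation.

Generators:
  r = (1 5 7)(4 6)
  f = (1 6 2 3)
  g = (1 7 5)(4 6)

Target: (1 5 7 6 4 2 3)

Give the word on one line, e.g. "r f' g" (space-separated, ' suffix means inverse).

g' f

  after g': (1 5 7)(4 6)
  after f: (1 5 7 6 4 2 3)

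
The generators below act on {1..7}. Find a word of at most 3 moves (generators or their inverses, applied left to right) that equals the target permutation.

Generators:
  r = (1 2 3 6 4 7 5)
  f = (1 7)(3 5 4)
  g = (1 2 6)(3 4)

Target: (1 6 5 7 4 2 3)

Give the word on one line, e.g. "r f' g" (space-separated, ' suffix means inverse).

  after r: (1 2 3 6 4 7 5)
  after f': (1 2 4)(3 6 5 7)
  after g: (1 6 5 7 4 2 3)

r f' g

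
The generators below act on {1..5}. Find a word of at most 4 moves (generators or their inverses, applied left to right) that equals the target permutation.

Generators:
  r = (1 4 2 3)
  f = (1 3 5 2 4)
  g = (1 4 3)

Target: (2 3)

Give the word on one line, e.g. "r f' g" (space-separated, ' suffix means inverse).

  after r': (1 3 2 4)
  after g: (2 3)

r' g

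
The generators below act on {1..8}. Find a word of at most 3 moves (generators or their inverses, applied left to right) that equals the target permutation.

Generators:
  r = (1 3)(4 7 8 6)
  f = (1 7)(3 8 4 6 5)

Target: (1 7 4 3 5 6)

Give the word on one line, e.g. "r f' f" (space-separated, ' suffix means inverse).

  after r: (1 3)(4 7 8 6)
  after r: (4 8)(6 7)
  after f': (1 7 4 3 5 6)

r r f'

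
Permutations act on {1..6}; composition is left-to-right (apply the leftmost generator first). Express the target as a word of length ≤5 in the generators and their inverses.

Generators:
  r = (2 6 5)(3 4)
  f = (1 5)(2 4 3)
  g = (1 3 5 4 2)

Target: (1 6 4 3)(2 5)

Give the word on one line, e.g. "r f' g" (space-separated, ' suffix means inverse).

f' r' g'

  after f': (1 5)(2 3 4)
  after r': (1 6 2 4 5)
  after g': (1 6 4 3)(2 5)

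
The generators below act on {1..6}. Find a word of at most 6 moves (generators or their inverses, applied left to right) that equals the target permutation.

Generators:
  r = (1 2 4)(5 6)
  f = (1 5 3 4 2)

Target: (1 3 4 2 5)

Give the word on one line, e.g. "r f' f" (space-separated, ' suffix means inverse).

  after f': (1 2 4 3 5)
  after r: (1 4 3 6 5 2)
  after r: (3 5 4)
  after f: (1 5 2)
  after f: (1 3 4 2 5)

f' r r f f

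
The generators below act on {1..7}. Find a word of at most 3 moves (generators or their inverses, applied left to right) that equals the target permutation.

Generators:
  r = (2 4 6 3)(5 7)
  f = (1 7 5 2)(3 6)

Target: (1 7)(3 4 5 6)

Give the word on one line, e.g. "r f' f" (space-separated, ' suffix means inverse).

f r' f'

  after f: (1 7 5 2)(3 6)
  after r': (1 5 3 4 2)
  after f': (1 7)(3 4 5 6)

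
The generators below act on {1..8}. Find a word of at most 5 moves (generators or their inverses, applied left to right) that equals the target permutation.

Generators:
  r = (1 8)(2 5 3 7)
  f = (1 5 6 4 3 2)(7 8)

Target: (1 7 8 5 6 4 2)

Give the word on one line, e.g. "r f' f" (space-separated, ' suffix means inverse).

  after f: (1 5 6 4 3 2)(7 8)
  after r': (1 2 8 3 7)(4 5 6)
  after r': (1 7 8 5 6 4 2)

f r' r'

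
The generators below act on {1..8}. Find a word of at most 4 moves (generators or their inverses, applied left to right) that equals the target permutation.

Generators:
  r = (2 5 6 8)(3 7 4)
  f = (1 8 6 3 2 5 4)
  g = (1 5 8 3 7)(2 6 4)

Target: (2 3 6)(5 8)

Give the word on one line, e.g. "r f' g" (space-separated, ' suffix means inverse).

  after r: (2 5 6 8)(3 7 4)
  after g': (1 7 6 5 2)(4 8)
  after f: (1 7 3 2 8)(4 6)
  after g: (2 3 6)(5 8)

r g' f g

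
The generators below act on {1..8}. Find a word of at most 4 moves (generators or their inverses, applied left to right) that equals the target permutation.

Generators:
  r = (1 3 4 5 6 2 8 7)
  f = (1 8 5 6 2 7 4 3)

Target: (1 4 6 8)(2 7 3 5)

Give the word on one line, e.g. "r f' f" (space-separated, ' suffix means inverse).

r r

  after r: (1 3 4 5 6 2 8 7)
  after r: (1 4 6 8)(2 7 3 5)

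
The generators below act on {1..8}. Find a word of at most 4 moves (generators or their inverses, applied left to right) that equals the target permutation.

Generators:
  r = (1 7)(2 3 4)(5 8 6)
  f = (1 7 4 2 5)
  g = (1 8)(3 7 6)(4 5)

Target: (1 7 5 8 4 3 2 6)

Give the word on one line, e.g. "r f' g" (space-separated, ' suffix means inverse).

f f r' g

  after f: (1 7 4 2 5)
  after f: (1 4 5 7 2)
  after r': (1 3 2 7 4 6 8 5)
  after g: (1 7 5 8 4 3 2 6)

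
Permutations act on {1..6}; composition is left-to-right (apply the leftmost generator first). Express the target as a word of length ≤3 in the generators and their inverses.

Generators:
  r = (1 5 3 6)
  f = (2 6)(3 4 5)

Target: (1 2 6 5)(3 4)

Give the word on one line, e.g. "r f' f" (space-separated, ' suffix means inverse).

  after r': (1 6 3 5)
  after f': (1 2 6 5)(3 4)

r' f'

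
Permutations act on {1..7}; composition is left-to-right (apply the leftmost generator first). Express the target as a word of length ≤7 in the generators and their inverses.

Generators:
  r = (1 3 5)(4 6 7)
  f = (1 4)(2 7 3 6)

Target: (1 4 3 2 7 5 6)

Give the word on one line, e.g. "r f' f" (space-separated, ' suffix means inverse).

r f r' f' f'

  after r: (1 3 5)(4 6 7)
  after f: (1 6 3 5 4 2 7)
  after r': (1 4 2 6)(5 7)
  after f': (2 3 7 5)(4 6)
  after f': (1 4 3 2 7 5 6)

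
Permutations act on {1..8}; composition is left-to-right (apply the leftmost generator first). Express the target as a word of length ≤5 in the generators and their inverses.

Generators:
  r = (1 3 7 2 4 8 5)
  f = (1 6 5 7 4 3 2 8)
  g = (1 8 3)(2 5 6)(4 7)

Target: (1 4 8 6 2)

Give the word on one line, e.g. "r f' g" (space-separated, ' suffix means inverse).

g' f r

  after g': (1 3 8)(2 6 5)(4 7)
  after f: (1 2 5 8 6 7 3)
  after r: (1 4 8 6 2)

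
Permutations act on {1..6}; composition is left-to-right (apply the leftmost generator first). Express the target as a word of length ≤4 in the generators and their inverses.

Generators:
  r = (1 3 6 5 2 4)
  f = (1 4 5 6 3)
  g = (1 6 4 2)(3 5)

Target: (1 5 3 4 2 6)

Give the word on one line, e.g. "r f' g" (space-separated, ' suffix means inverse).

  after r': (1 4 2 5 6 3)
  after f: (1 5 3 4 2 6)

r' f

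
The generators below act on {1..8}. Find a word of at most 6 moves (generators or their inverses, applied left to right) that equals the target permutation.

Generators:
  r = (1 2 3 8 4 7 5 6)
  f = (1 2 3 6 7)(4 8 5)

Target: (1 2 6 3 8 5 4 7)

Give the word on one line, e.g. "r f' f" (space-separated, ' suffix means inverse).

  after r': (1 6 5 7 4 8 3 2)
  after f': (1 3)(2 7 5 6 8)
  after r': (1 2 4 8)(3 6)
  after f': (2 5 8 7 6)
  after r: (1 2 6 3 8 5 4 7)

r' f' r' f' r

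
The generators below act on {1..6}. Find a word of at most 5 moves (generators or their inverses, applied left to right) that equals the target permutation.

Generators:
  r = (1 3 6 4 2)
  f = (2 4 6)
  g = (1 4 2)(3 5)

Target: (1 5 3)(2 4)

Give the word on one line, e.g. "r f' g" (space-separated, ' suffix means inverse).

r f g

  after r: (1 3 6 4 2)
  after f: (1 3 2)
  after g: (1 5 3)(2 4)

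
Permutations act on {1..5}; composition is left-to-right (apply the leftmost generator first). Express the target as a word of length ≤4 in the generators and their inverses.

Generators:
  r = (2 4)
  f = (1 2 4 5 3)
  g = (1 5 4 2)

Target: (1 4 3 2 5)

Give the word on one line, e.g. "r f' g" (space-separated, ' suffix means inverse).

  after f: (1 2 4 5 3)
  after f: (1 4 3 2 5)

f f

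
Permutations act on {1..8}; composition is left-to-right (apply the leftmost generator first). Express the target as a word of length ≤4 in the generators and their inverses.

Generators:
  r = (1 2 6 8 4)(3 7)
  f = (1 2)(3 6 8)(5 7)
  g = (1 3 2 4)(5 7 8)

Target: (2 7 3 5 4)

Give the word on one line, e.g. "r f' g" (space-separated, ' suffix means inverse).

  after f': (1 2)(3 8 6)(5 7)
  after g: (1 4)(2 3 5 8 6)
  after r: (2 7 3 5 4)

f' g r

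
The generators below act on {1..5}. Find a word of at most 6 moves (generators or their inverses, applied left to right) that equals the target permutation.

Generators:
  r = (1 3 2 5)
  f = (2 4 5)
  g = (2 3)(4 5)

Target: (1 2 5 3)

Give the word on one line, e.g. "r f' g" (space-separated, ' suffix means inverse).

  after f: (2 4 5)
  after r': (1 5 3)(2 4)
  after f': (1 4 5 3)
  after f': (1 2 5 3)

f r' f' f'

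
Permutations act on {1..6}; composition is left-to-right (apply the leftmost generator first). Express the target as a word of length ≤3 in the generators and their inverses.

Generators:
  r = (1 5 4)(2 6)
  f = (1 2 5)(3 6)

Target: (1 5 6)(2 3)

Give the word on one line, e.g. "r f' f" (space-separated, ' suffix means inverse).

  after r': (1 4 5)(2 6)
  after f: (1 4)(2 3 6 5)
  after r': (1 5 6)(2 3)

r' f r'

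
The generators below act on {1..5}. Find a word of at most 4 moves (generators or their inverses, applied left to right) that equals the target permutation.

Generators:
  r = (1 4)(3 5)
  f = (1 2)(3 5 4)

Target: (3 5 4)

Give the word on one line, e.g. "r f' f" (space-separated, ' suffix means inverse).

f' f'

  after f': (1 2)(3 4 5)
  after f': (3 5 4)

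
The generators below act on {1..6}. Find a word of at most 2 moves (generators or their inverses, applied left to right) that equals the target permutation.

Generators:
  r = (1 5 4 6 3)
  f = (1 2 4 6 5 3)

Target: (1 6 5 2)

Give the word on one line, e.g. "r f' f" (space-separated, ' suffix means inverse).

r f'

  after r: (1 5 4 6 3)
  after f': (1 6 5 2)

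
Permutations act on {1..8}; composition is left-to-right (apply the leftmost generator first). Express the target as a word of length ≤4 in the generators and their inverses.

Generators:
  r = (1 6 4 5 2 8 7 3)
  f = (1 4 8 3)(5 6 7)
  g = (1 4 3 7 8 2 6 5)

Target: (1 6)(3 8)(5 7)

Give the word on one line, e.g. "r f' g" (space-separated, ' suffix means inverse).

  after f': (1 3 8 4)(5 7 6)
  after g': (1 4 5 3 7 2 8)
  after r': (1 6)(3 8)(5 7)

f' g' r'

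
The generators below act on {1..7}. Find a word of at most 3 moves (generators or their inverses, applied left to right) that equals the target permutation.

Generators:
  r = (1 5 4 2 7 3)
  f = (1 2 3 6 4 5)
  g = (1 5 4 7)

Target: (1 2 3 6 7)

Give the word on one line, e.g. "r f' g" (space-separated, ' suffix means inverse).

f g

  after f: (1 2 3 6 4 5)
  after g: (1 2 3 6 7)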